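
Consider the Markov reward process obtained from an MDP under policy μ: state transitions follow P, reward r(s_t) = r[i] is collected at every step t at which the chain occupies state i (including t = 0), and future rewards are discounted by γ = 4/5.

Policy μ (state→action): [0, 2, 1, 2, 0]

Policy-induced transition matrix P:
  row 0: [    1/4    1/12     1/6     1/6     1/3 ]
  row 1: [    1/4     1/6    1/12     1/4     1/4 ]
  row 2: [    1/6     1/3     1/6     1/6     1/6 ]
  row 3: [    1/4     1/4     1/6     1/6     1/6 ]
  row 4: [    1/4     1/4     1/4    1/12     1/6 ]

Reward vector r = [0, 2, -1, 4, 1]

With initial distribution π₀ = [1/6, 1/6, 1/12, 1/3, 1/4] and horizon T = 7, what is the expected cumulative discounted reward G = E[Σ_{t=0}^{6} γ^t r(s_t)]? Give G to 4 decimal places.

t=0: π = [0.1667, 0.1667, 0.0833, 0.3333, 0.2500], E[r] = 1.8333, γ^t·E[r] = 1.833333, running G = 1.833333
t=1: π = [0.2431, 0.2153, 0.1736, 0.1597, 0.2083], E[r] = 1.1042, γ^t·E[r] = 0.883333, running G = 2.716667
t=2: π = [0.2355, 0.2060, 0.1661, 0.1672, 0.2251], E[r] = 1.1400, γ^t·E[r] = 0.729630, running G = 3.446296
t=3: π = [0.2362, 0.2074, 0.1683, 0.1651, 0.2231], E[r] = 1.1300, γ^t·E[r] = 0.578543, running G = 4.024840
t=4: π = [0.2360, 0.2074, 0.1680, 0.1654, 0.2233], E[r] = 1.1315, γ^t·E[r] = 0.463477, running G = 4.488316
t=5: π = [0.2360, 0.2074, 0.1680, 0.1653, 0.2233], E[r] = 1.1314, γ^t·E[r] = 0.370741, running G = 4.859057
t=6: π = [0.2360, 0.2074, 0.1680, 0.1653, 0.2233], E[r] = 1.1314, γ^t·E[r] = 0.296597, running G = 5.155654

G = 5.1557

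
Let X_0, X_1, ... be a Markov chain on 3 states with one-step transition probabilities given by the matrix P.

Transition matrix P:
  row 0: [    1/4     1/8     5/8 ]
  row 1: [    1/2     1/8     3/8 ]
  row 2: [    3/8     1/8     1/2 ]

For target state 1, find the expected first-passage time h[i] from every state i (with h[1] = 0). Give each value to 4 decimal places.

h = [8.0000, 0.0000, 8.0000]

First-step conditioning: h[1] = 0; for i ≠ 1, h[i] = 1 + Σ_k P[i][k]·h[k].
  h[0] = 1 + 1/4·h[0] + 5/8·h[2]
  h[2] = 1 + 3/8·h[0] + 1/2·h[2]
Solving the 2×2 linear system over states ≠ 1 gives exactly h = [8, 0, 8] (h[1] = 0 is the target).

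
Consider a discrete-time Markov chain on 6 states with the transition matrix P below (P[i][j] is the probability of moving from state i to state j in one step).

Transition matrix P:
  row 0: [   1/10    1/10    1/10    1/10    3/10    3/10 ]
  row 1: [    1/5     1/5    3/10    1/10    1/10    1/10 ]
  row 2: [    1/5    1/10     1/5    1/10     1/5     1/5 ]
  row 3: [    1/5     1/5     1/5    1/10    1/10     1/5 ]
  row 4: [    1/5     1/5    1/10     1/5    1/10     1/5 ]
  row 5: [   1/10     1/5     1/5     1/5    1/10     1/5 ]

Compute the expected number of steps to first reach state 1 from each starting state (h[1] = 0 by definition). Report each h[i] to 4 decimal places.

h = [6.4673, 0.0000, 6.5849, 5.9917, 5.9323, 5.9441]

First-step conditioning: h[1] = 0; for i ≠ 1, h[i] = 1 + Σ_k P[i][k]·h[k].
  h[0] = 1 + 1/10·h[0] + 1/10·h[2] + 1/10·h[3] + 3/10·h[4] + 3/10·h[5]
  h[2] = 1 + 1/5·h[0] + 1/5·h[2] + 1/10·h[3] + 1/5·h[4] + 1/5·h[5]
  h[3] = 1 + 1/5·h[0] + 1/5·h[2] + 1/10·h[3] + 1/10·h[4] + 1/5·h[5]
  h[4] = 1 + 1/5·h[0] + 1/10·h[2] + 1/5·h[3] + 1/10·h[4] + 1/5·h[5]
  h[5] = 1 + 1/10·h[0] + 1/5·h[2] + 1/5·h[3] + 1/10·h[4] + 1/5·h[5]
Solving the 5×5 linear system over states ≠ 1 gives exactly h = [121010/18711, 0, 13690/2079, 37370/6237, 37000/6237, 111220/18711] (h[1] = 0 is the target).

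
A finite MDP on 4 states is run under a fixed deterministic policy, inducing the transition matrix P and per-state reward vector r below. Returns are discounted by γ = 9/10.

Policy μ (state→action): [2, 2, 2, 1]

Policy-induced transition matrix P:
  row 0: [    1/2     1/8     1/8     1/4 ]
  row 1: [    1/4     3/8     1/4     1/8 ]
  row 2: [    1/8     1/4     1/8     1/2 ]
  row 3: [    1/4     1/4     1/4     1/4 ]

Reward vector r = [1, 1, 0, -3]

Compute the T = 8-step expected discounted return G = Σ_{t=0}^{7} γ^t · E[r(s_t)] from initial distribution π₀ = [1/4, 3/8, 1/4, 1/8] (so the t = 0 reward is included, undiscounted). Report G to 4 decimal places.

G = -0.9389

t=0: π = [0.2500, 0.3750, 0.2500, 0.1250], E[r] = 0.2500, γ^t·E[r] = 0.250000, running G = 0.250000
t=1: π = [0.2813, 0.2656, 0.1875, 0.2656], E[r] = -0.2500, γ^t·E[r] = -0.225000, running G = 0.025000
t=2: π = [0.2969, 0.2480, 0.1914, 0.2637], E[r] = -0.2461, γ^t·E[r] = -0.199336, running G = -0.174336
t=3: π = [0.3003, 0.2439, 0.1890, 0.2668], E[r] = -0.2563, γ^t·E[r] = -0.186877, running G = -0.361213
t=4: π = [0.3015, 0.2430, 0.1888, 0.2668], E[r] = -0.2559, γ^t·E[r] = -0.167869, running G = -0.529083
t=5: π = [0.3018, 0.2427, 0.1887, 0.2668], E[r] = -0.2561, γ^t·E[r] = -0.151213, running G = -0.680296
t=6: π = [0.3019, 0.2426, 0.1887, 0.2668], E[r] = -0.2561, γ^t·E[r] = -0.136081, running G = -0.816377
t=7: π = [0.3019, 0.2426, 0.1887, 0.2668], E[r] = -0.2561, γ^t·E[r] = -0.122475, running G = -0.938852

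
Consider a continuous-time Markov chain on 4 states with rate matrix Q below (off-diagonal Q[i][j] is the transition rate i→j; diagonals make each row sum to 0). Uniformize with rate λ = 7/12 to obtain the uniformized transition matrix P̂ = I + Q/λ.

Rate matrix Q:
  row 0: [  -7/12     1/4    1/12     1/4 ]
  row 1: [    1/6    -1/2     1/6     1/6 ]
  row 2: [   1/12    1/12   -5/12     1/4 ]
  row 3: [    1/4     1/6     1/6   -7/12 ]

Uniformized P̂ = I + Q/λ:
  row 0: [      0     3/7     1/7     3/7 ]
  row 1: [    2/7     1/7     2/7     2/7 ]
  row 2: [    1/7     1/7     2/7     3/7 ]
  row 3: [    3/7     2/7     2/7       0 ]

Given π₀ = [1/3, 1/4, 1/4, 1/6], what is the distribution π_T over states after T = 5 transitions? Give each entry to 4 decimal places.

π = [0.2223, 0.2471, 0.2529, 0.2777]

t=0: π = [0.3333, 0.2500, 0.2500, 0.1667]
t=1: π = [0.1786, 0.2619, 0.2381, 0.3214]
t=2: π = [0.2466, 0.2398, 0.2602, 0.2534]
t=3: π = [0.2143, 0.2495, 0.2505, 0.2857]
t=4: π = [0.2295, 0.2449, 0.2551, 0.2705]
t=5: π = [0.2223, 0.2471, 0.2529, 0.2777]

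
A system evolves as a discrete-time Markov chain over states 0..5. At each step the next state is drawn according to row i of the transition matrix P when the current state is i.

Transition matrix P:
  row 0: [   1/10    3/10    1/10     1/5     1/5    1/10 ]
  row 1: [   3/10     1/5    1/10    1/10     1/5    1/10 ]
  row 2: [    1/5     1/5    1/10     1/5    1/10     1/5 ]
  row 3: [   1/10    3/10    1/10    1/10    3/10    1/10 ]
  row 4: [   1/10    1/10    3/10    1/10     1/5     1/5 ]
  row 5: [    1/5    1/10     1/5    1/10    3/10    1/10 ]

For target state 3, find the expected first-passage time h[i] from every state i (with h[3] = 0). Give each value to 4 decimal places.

h = [6.8098, 7.4289, 6.7485, 0.0000, 7.4159, 7.4215]

First-step conditioning: h[3] = 0; for i ≠ 3, h[i] = 1 + Σ_k P[i][k]·h[k].
  h[0] = 1 + 1/10·h[0] + 3/10·h[1] + 1/10·h[2] + 1/5·h[4] + 1/10·h[5]
  h[1] = 1 + 3/10·h[0] + 1/5·h[1] + 1/10·h[2] + 1/5·h[4] + 1/10·h[5]
  h[2] = 1 + 1/5·h[0] + 1/5·h[1] + 1/10·h[2] + 1/10·h[4] + 1/5·h[5]
  h[4] = 1 + 1/10·h[0] + 1/10·h[1] + 3/10·h[2] + 1/5·h[4] + 1/5·h[5]
  h[5] = 1 + 1/5·h[0] + 1/10·h[1] + 1/5·h[2] + 3/10·h[4] + 1/10·h[5]
Solving the 5×5 linear system over states ≠ 3 gives exactly h = [1110/163, 13320/1793, 1100/163, 0, 39890/5379, 39920/5379] (h[3] = 0 is the target).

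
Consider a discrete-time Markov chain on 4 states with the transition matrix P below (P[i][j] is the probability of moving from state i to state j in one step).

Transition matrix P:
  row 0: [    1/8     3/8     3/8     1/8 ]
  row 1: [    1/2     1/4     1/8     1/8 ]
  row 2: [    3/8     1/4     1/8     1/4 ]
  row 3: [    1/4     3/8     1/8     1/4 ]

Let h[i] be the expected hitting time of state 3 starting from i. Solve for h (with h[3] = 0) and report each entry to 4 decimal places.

h = [6.4587, 6.6055, 5.7982, 0.0000]

First-step conditioning: h[3] = 0; for i ≠ 3, h[i] = 1 + Σ_k P[i][k]·h[k].
  h[0] = 1 + 1/8·h[0] + 3/8·h[1] + 3/8·h[2]
  h[1] = 1 + 1/2·h[0] + 1/4·h[1] + 1/8·h[2]
  h[2] = 1 + 3/8·h[0] + 1/4·h[1] + 1/8·h[2]
Solving the 3×3 linear system over states ≠ 3 gives exactly h = [704/109, 720/109, 632/109, 0] (h[3] = 0 is the target).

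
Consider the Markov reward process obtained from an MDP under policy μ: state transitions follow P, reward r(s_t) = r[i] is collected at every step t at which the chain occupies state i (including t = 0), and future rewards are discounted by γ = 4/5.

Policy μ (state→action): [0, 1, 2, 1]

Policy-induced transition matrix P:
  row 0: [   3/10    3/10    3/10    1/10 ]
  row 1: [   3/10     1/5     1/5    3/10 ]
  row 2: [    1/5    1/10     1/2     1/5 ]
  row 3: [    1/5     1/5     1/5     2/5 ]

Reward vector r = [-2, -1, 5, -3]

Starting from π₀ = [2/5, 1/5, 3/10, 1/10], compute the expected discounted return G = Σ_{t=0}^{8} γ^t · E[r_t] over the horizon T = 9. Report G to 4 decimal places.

t=0: π = [0.4000, 0.2000, 0.3000, 0.1000], E[r] = 0.2000, γ^t·E[r] = 0.200000, running G = 0.200000
t=1: π = [0.2600, 0.2100, 0.3300, 0.2000], E[r] = 0.3200, γ^t·E[r] = 0.256000, running G = 0.456000
t=2: π = [0.2470, 0.1930, 0.3250, 0.2350], E[r] = 0.2330, γ^t·E[r] = 0.149120, running G = 0.605120
t=3: π = [0.2440, 0.1922, 0.3222, 0.2416], E[r] = 0.2060, γ^t·E[r] = 0.105472, running G = 0.710592
t=4: π = [0.2436, 0.1922, 0.3211, 0.2431], E[r] = 0.1965, γ^t·E[r] = 0.080470, running G = 0.791062
t=5: π = [0.2436, 0.1923, 0.3207, 0.2435], E[r] = 0.1935, γ^t·E[r] = 0.063417, running G = 0.854479
t=6: π = [0.2436, 0.1923, 0.3206, 0.2436], E[r] = 0.1927, γ^t·E[r] = 0.050505, running G = 0.904983
t=7: π = [0.2436, 0.1923, 0.3205, 0.2436], E[r] = 0.1924, γ^t·E[r] = 0.040351, running G = 0.945334
t=8: π = [0.2436, 0.1923, 0.3205, 0.2436], E[r] = 0.1923, γ^t·E[r] = 0.032269, running G = 0.977602

G = 0.9776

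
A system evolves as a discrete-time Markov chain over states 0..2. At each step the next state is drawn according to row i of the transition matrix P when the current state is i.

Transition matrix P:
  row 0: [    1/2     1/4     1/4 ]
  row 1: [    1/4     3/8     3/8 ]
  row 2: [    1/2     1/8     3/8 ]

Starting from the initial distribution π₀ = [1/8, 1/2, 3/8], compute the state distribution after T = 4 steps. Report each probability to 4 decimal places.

π = [0.4403, 0.2397, 0.3199]

t=0: π = [0.1250, 0.5000, 0.3750]
t=1: π = [0.3750, 0.2656, 0.3594]
t=2: π = [0.4336, 0.2383, 0.3281]
t=3: π = [0.4404, 0.2388, 0.3208]
t=4: π = [0.4403, 0.2397, 0.3199]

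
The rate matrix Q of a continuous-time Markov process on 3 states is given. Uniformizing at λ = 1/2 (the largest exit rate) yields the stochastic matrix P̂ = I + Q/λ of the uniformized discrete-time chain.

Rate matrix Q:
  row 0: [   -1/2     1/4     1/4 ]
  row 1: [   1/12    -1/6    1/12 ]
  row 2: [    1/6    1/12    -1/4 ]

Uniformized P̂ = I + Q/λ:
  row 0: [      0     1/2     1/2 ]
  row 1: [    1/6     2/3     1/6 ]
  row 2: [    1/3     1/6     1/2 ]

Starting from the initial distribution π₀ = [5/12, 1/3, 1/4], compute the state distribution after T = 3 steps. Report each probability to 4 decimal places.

π = [0.1890, 0.4606, 0.3503]

t=0: π = [0.4167, 0.3333, 0.2500]
t=1: π = [0.1389, 0.4722, 0.3889]
t=2: π = [0.2083, 0.4491, 0.3426]
t=3: π = [0.1890, 0.4606, 0.3503]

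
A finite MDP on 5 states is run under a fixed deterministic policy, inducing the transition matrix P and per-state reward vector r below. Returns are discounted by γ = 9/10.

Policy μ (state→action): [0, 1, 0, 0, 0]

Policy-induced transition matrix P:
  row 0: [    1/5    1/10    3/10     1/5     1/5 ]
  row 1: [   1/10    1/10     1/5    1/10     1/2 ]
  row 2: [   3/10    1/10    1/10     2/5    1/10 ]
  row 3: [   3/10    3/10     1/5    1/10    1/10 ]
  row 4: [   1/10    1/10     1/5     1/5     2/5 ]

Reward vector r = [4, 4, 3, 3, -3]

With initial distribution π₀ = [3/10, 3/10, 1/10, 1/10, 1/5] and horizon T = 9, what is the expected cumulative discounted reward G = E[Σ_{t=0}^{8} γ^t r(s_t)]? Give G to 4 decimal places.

G = 11.3825

t=0: π = [0.3000, 0.3000, 0.1000, 0.1000, 0.2000], E[r] = 2.4000, γ^t·E[r] = 2.400000, running G = 2.400000
t=1: π = [0.1700, 0.1200, 0.2200, 0.1800, 0.3100], E[r] = 1.4300, γ^t·E[r] = 1.287000, running G = 3.687000
t=2: π = [0.1970, 0.1360, 0.1950, 0.2140, 0.2580], E[r] = 1.7850, γ^t·E[r] = 1.445850, running G = 5.132850
t=3: π = [0.2015, 0.1428, 0.2002, 0.2040, 0.2515], E[r] = 1.8353, γ^t·E[r] = 1.337934, running G = 6.470784
t=4: π = [0.2010, 0.1408, 0.2001, 0.2054, 0.2527], E[r] = 1.8255, γ^t·E[r] = 1.197691, running G = 7.668475
t=5: π = [0.2012, 0.1411, 0.2001, 0.2054, 0.2522], E[r] = 1.8289, γ^t·E[r] = 1.079923, running G = 8.748398
t=6: π = [0.2012, 0.1411, 0.2001, 0.2054, 0.2522], E[r] = 1.8290, γ^t·E[r] = 0.971999, running G = 9.720396
t=7: π = [0.2012, 0.1411, 0.2001, 0.2054, 0.2522], E[r] = 1.8290, γ^t·E[r] = 0.874790, running G = 10.595187
t=8: π = [0.2012, 0.1411, 0.2001, 0.2054, 0.2522], E[r] = 1.8290, γ^t·E[r] = 0.787320, running G = 11.382507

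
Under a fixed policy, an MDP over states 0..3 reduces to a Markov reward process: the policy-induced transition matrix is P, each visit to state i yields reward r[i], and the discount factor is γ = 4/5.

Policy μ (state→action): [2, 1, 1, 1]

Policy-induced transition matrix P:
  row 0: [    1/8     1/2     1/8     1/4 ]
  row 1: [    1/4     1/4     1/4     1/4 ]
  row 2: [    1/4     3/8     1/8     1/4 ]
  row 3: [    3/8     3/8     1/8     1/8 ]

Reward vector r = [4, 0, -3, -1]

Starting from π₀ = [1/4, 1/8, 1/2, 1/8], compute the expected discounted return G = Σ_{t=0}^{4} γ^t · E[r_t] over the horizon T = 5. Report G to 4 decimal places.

G = -0.0001

t=0: π = [0.2500, 0.1250, 0.5000, 0.1250], E[r] = -0.6250, γ^t·E[r] = -0.625000, running G = -0.625000
t=1: π = [0.2344, 0.3906, 0.1406, 0.2344], E[r] = 0.2813, γ^t·E[r] = 0.225000, running G = -0.400000
t=2: π = [0.2500, 0.3555, 0.1738, 0.2207], E[r] = 0.2578, γ^t·E[r] = 0.165000, running G = -0.235000
t=3: π = [0.2463, 0.3618, 0.1694, 0.2224], E[r] = 0.2546, γ^t·E[r] = 0.130375, running G = -0.104625
t=4: π = [0.2470, 0.3606, 0.1702, 0.2222], E[r] = 0.2552, γ^t·E[r] = 0.104513, running G = -0.000113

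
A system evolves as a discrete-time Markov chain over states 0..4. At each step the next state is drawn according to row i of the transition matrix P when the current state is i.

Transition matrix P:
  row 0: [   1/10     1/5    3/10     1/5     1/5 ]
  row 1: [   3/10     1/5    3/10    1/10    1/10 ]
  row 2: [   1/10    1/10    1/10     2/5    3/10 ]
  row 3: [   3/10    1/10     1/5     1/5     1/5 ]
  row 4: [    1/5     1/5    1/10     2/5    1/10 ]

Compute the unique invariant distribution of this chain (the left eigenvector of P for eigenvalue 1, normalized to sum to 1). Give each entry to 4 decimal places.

Balance equations π_j = Σ_i π_i·P[i][j]:
  π_0 = 1/10·π_0 + 3/10·π_1 + 1/10·π_2 + 3/10·π_3 + 1/5·π_4
  π_1 = 1/5·π_0 + 1/5·π_1 + 1/10·π_2 + 1/10·π_3 + 1/5·π_4
  π_2 = 3/10·π_0 + 3/10·π_1 + 1/10·π_2 + 1/5·π_3 + 1/10·π_4
  π_3 = 1/5·π_0 + 1/10·π_1 + 2/5·π_2 + 1/5·π_3 + 2/5·π_4
  normalize: π_0 + π_1 + π_2 + π_3 + π_4 = 1
Solving the linear system gives exactly π = [2726/13519, 2084/13519, 2667/13519, 321/1229, 2511/13519].

π = [0.2016, 0.1542, 0.1973, 0.2612, 0.1857]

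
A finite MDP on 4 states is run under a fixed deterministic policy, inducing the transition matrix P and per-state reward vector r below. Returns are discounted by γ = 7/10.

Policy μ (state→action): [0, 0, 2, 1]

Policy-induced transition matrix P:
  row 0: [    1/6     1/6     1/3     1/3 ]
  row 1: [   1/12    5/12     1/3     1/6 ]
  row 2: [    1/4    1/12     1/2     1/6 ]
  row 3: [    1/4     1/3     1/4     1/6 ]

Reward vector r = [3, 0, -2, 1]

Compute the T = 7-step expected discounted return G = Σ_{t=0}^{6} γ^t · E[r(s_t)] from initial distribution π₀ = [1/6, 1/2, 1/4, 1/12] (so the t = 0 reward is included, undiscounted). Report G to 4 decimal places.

G = 0.0485

t=0: π = [0.1667, 0.5000, 0.2500, 0.0833], E[r] = 0.0833, γ^t·E[r] = 0.083333, running G = 0.083333
t=1: π = [0.1528, 0.2847, 0.3681, 0.1944], E[r] = -0.0833, γ^t·E[r] = -0.058333, running G = 0.025000
t=2: π = [0.1898, 0.2396, 0.3785, 0.1921], E[r] = 0.0046, γ^t·E[r] = 0.002269, running G = 0.027269
t=3: π = [0.1943, 0.2270, 0.3804, 0.1983], E[r] = 0.0203, γ^t·E[r] = 0.006947, running G = 0.034216
t=4: π = [0.1960, 0.2248, 0.3802, 0.1990], E[r] = 0.0265, γ^t·E[r] = 0.006372, running G = 0.040588
t=5: π = [0.1962, 0.2244, 0.3801, 0.1993], E[r] = 0.0277, γ^t·E[r] = 0.004658, running G = 0.045247
t=6: π = [0.1963, 0.2243, 0.3801, 0.1994], E[r] = 0.0280, γ^t·E[r] = 0.003293, running G = 0.048540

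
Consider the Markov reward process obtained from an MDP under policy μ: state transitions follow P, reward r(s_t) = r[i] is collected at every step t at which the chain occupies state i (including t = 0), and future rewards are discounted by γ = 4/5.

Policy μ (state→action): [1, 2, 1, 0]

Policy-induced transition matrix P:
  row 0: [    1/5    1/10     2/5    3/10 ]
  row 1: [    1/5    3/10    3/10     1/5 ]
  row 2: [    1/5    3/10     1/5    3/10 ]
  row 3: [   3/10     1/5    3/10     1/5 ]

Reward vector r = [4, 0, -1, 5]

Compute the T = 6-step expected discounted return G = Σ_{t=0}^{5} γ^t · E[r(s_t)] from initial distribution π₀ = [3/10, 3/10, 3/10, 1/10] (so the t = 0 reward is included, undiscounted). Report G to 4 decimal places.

t=0: π = [0.3000, 0.3000, 0.3000, 0.1000], E[r] = 1.4000, γ^t·E[r] = 1.400000, running G = 1.400000
t=1: π = [0.2100, 0.2300, 0.3000, 0.2600], E[r] = 1.8400, γ^t·E[r] = 1.472000, running G = 2.872000
t=2: π = [0.2260, 0.2320, 0.2910, 0.2510], E[r] = 1.8680, γ^t·E[r] = 1.195520, running G = 4.067520
t=3: π = [0.2251, 0.2297, 0.2935, 0.2517], E[r] = 1.8654, γ^t·E[r] = 0.955085, running G = 5.022605
t=4: π = [0.2252, 0.2298, 0.2932, 0.2519], E[r] = 1.8668, γ^t·E[r] = 0.764649, running G = 5.787254
t=5: π = [0.2252, 0.2298, 0.2932, 0.2518], E[r] = 1.8667, γ^t·E[r] = 0.611683, running G = 6.398937

G = 6.3989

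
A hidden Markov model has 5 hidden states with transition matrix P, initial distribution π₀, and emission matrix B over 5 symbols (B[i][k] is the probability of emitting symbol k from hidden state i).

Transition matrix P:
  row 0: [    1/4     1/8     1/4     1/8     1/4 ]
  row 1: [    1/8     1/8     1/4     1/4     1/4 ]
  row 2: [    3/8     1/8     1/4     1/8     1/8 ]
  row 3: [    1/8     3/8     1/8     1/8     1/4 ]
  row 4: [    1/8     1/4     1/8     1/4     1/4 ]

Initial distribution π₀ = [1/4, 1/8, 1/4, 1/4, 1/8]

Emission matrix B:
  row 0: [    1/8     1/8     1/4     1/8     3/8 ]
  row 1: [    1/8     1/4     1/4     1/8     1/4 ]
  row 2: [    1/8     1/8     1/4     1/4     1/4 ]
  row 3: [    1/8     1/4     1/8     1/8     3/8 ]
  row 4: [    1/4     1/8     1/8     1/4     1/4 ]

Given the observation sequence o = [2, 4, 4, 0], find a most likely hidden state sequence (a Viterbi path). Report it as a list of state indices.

t=0: δ = [6.250e-02, 3.125e-02, 6.250e-02, 3.125e-02, 1.562e-02]  (obs o_0=2)
t=1: δ = [8.789e-03, 2.930e-03, 3.906e-03, 2.930e-03, 3.906e-03]  ψ = [2, 3, 0, 0, 0]  (obs o_1=4)
t=2: δ = [8.240e-04, 2.747e-04, 5.493e-04, 4.120e-04, 5.493e-04]  ψ = [0, 0, 0, 0, 0]  (obs o_2=4)
t=3: δ = [2.575e-05, 1.931e-05, 2.575e-05, 1.717e-05, 5.150e-05]  ψ = [0, 3, 0, 4, 0]  (obs o_3=0)
backtrack: best end state = 4; path = [2, 0, 0, 4]

path = [2, 0, 0, 4]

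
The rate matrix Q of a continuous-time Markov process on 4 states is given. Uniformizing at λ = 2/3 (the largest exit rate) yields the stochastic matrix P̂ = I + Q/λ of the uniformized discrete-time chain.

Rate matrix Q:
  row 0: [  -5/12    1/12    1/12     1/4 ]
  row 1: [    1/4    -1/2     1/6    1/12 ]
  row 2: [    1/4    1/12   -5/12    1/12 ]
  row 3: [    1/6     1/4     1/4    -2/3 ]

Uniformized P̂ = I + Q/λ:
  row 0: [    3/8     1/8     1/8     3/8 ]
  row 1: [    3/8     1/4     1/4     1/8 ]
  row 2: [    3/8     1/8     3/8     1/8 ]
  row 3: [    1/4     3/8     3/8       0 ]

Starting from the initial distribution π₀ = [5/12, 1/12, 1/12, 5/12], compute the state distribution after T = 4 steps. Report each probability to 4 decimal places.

π = [0.3512, 0.1970, 0.2625, 0.1892]

t=0: π = [0.4167, 0.0833, 0.0833, 0.4167]
t=1: π = [0.3229, 0.2396, 0.2604, 0.1771]
t=2: π = [0.3529, 0.1992, 0.2643, 0.1836]
t=3: π = [0.3521, 0.1958, 0.2619, 0.1903]
t=4: π = [0.3512, 0.1970, 0.2625, 0.1892]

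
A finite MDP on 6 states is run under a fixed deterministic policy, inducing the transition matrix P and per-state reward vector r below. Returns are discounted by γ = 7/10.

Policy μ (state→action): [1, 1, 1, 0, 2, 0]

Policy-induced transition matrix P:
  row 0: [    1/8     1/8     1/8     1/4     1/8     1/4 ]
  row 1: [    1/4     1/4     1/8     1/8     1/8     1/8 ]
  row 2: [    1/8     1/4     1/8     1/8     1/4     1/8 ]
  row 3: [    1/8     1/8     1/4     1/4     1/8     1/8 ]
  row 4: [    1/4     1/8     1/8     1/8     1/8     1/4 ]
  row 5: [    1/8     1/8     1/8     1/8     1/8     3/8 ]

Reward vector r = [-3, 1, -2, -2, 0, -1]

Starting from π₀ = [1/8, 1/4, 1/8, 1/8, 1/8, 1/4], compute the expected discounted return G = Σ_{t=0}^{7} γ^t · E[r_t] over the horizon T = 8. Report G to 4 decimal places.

G = -3.3679

t=0: π = [0.1250, 0.2500, 0.1250, 0.1250, 0.1250, 0.2500], E[r] = -0.8750, γ^t·E[r] = -0.875000, running G = -0.875000
t=1: π = [0.1719, 0.1719, 0.1406, 0.1563, 0.1406, 0.2188], E[r] = -1.1563, γ^t·E[r] = -0.809375, running G = -1.684375
t=2: π = [0.1641, 0.1641, 0.1445, 0.1660, 0.1426, 0.2188], E[r] = -1.1680, γ^t·E[r] = -0.572305, running G = -2.256680
t=3: π = [0.1633, 0.1636, 0.1458, 0.1663, 0.1431, 0.2180], E[r] = -1.1685, γ^t·E[r] = -0.400781, running G = -2.657460
t=4: π = [0.1633, 0.1637, 0.1458, 0.1662, 0.1432, 0.2178], E[r] = -1.1681, γ^t·E[r] = -0.280459, running G = -2.937919
t=5: π = [0.1634, 0.1637, 0.1458, 0.1662, 0.1432, 0.2178], E[r] = -1.1681, γ^t·E[r] = -0.196323, running G = -3.134242
t=6: π = [0.1634, 0.1637, 0.1458, 0.1662, 0.1432, 0.2178], E[r] = -1.1681, γ^t·E[r] = -0.137427, running G = -3.271669
t=7: π = [0.1634, 0.1637, 0.1458, 0.1662, 0.1432, 0.2178], E[r] = -1.1681, γ^t·E[r] = -0.096199, running G = -3.367868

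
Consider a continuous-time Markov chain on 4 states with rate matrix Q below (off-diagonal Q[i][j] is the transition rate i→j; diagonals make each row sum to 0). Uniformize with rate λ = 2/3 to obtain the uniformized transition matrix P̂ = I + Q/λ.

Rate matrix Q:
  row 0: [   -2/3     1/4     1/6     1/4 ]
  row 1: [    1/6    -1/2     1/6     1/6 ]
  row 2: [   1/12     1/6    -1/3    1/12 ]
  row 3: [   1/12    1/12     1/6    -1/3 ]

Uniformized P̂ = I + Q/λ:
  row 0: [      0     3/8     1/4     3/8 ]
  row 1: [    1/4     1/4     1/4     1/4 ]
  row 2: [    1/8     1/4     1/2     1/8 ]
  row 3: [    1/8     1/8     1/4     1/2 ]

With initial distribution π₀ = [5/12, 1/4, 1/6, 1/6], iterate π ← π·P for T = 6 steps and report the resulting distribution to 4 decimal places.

t=0: π = [0.4167, 0.2500, 0.1667, 0.1667]
t=1: π = [0.1042, 0.2813, 0.2917, 0.3229]
t=2: π = [0.1471, 0.2227, 0.3229, 0.3073]
t=3: π = [0.1344, 0.2300, 0.3307, 0.3049]
t=4: π = [0.1369, 0.2287, 0.3327, 0.3017]
t=5: π = [0.1365, 0.2294, 0.3332, 0.3010]
t=6: π = [0.1366, 0.2294, 0.3333, 0.3007]

π = [0.1366, 0.2294, 0.3333, 0.3007]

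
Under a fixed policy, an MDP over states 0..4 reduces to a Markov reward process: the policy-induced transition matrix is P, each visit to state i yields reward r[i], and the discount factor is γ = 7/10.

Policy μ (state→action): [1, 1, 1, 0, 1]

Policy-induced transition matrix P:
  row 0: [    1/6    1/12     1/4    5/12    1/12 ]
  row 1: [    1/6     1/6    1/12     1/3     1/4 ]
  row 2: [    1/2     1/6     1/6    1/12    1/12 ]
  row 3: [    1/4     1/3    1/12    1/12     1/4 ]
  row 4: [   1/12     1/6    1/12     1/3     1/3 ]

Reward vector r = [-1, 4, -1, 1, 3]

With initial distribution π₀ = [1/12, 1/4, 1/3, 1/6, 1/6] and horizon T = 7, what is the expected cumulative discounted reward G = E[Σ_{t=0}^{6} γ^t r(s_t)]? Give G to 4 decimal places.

G = 3.7894

t=0: π = [0.0833, 0.2500, 0.3333, 0.1667, 0.1667], E[r] = 1.2500, γ^t·E[r] = 1.250000, running G = 1.250000
t=1: π = [0.2778, 0.1875, 0.1250, 0.2153, 0.1944], E[r] = 1.1458, γ^t·E[r] = 0.802083, running G = 2.052083
t=2: π = [0.2101, 0.1794, 0.1400, 0.2714, 0.1991], E[r] = 1.2361, γ^t·E[r] = 0.605694, running G = 2.657778
t=3: π = [0.2194, 0.1944, 0.1300, 0.2480, 0.2082], E[r] = 1.3009, γ^t·E[r] = 0.446201, running G = 3.103979
t=4: π = [0.2133, 0.1897, 0.1307, 0.2571, 0.2091], E[r] = 1.2993, γ^t·E[r] = 0.311960, running G = 3.415938
t=5: π = [0.2142, 0.1917, 0.1298, 0.2541, 0.2101], E[r] = 1.3074, γ^t·E[r] = 0.219727, running G = 3.635665
t=6: π = [0.2136, 0.1912, 0.1299, 0.2552, 0.2102], E[r] = 1.3069, γ^t·E[r] = 0.153761, running G = 3.789426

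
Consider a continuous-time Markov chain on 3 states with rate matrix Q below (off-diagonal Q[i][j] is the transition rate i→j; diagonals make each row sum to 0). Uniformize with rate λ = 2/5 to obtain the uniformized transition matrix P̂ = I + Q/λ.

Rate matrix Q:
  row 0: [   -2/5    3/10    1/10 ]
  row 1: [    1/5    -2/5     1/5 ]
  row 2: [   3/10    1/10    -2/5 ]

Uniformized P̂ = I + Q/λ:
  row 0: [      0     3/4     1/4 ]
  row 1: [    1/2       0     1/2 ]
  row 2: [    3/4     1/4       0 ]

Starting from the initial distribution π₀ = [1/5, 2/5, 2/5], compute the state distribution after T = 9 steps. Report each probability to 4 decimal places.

π = [0.3773, 0.3529, 0.2698]

t=0: π = [0.2000, 0.4000, 0.4000]
t=1: π = [0.5000, 0.2500, 0.2500]
t=2: π = [0.3125, 0.4375, 0.2500]
t=3: π = [0.4063, 0.2969, 0.2969]
t=4: π = [0.3711, 0.3789, 0.2500]
t=5: π = [0.3770, 0.3408, 0.2822]
t=6: π = [0.3821, 0.3533, 0.2646]
t=7: π = [0.3751, 0.3527, 0.2722]
t=8: π = [0.3805, 0.3494, 0.2701]
t=9: π = [0.3773, 0.3529, 0.2698]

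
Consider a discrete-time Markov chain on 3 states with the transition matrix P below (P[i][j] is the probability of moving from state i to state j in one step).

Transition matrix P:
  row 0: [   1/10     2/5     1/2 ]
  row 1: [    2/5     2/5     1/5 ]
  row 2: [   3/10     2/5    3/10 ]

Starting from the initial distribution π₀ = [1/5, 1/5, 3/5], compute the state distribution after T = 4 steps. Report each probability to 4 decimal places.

π = [0.2834, 0.4000, 0.3166]

t=0: π = [0.2000, 0.2000, 0.6000]
t=1: π = [0.2800, 0.4000, 0.3200]
t=2: π = [0.2840, 0.4000, 0.3160]
t=3: π = [0.2832, 0.4000, 0.3168]
t=4: π = [0.2834, 0.4000, 0.3166]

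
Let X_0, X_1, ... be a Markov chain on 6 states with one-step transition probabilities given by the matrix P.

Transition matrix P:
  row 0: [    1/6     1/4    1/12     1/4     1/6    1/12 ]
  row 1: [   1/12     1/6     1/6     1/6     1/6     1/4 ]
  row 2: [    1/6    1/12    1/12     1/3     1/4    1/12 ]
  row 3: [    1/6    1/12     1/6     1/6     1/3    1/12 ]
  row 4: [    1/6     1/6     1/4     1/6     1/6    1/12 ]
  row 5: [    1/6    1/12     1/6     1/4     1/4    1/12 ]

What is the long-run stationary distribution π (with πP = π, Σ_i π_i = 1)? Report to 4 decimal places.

π = [0.1550, 0.1395, 0.1592, 0.2150, 0.2246, 0.1066]

Balance equations π_j = Σ_i π_i·P[i][j]:
  π_0 = 1/6·π_0 + 1/12·π_1 + 1/6·π_2 + 1/6·π_3 + 1/6·π_4 + 1/6·π_5
  π_1 = 1/4·π_0 + 1/6·π_1 + 1/12·π_2 + 1/12·π_3 + 1/6·π_4 + 1/12·π_5
  π_2 = 1/12·π_0 + 1/6·π_1 + 1/12·π_2 + 1/6·π_3 + 1/4·π_4 + 1/6·π_5
  π_3 = 1/4·π_0 + 1/6·π_1 + 1/3·π_2 + 1/6·π_3 + 1/6·π_4 + 1/4·π_5
  π_4 = 1/6·π_0 + 1/6·π_1 + 1/4·π_2 + 1/3·π_3 + 1/6·π_4 + 1/4·π_5
  normalize: π_0 + π_1 + π_2 + π_3 + π_4 + π_5 = 1
Solving the linear system gives exactly π = [9241/59604, 693/4967, 3163/19868, 12815/59604, 6695/29802, 6353/59604].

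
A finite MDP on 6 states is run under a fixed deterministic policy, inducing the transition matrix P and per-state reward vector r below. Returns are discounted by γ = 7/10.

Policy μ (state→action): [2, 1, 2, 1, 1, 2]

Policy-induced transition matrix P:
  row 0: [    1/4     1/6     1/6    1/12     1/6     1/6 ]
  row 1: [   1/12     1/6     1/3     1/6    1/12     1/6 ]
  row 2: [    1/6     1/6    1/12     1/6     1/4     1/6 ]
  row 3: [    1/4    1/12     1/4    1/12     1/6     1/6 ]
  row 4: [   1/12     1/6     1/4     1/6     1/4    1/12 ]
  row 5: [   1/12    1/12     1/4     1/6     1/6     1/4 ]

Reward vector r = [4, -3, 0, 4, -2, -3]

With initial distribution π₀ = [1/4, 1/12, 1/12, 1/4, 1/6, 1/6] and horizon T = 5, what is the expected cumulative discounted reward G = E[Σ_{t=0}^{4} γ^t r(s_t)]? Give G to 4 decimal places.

t=0: π = [0.2500, 0.0833, 0.0833, 0.2500, 0.1667, 0.1667], E[r] = 0.9167, γ^t·E[r] = 0.916667, running G = 0.916667
t=1: π = [0.1736, 0.1319, 0.2222, 0.1250, 0.1806, 0.1667], E[r] = -0.0625, γ^t·E[r] = -0.043750, running G = 0.872917
t=2: π = [0.1516, 0.1424, 0.2095, 0.1418, 0.1892, 0.1655], E[r] = -0.1285, γ^t·E[r] = -0.062951, running G = 0.809965
t=3: π = [0.1497, 0.1411, 0.2143, 0.1422, 0.1880, 0.1647], E[r] = -0.1257, γ^t·E[r] = -0.043107, running G = 0.766859
t=4: π = [0.1498, 0.1411, 0.2136, 0.1423, 0.1884, 0.1647], E[r] = -0.1256, γ^t·E[r] = -0.030151, running G = 0.736707

G = 0.7367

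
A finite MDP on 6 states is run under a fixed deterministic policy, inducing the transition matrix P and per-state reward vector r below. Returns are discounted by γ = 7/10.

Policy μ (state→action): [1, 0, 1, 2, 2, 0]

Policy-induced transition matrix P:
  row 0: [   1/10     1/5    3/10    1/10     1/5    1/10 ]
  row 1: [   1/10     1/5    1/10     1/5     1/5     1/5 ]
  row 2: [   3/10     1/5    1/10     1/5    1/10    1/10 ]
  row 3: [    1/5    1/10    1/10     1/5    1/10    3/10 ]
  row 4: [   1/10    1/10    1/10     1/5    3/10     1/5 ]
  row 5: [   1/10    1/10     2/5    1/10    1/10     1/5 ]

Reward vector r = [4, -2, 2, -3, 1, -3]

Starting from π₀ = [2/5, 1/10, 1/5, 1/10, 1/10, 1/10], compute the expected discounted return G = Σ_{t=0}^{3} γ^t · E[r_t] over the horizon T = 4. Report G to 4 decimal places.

G = 1.0922

t=0: π = [0.4000, 0.1000, 0.2000, 0.1000, 0.1000, 0.1000], E[r] = 1.3000, γ^t·E[r] = 1.300000, running G = 1.300000
t=1: π = [0.1500, 0.1700, 0.2100, 0.1500, 0.1700, 0.1500], E[r] = -0.0500, γ^t·E[r] = -0.035000, running G = 1.265000
t=2: π = [0.1570, 0.1530, 0.1750, 0.1700, 0.1660, 0.1790], E[r] = -0.2090, γ^t·E[r] = -0.102410, running G = 1.162590
t=3: π = [0.1520, 0.1485, 0.1851, 0.1664, 0.1642, 0.1838], E[r] = -0.2052, γ^t·E[r] = -0.070384, running G = 1.092206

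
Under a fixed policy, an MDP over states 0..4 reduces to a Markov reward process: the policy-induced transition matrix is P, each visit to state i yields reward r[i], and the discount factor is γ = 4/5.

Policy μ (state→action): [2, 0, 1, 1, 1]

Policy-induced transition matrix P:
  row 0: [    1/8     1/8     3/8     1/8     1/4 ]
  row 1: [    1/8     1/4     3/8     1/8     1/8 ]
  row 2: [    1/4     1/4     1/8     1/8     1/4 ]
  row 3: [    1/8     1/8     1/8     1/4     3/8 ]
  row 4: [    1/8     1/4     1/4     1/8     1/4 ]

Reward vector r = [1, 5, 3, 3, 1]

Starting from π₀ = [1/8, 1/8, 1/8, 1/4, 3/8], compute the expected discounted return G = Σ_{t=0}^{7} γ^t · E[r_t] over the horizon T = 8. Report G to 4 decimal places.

G = 10.5359

t=0: π = [0.1250, 0.1250, 0.1250, 0.2500, 0.3750], E[r] = 2.2500, γ^t·E[r] = 2.250000, running G = 2.250000
t=1: π = [0.1406, 0.2031, 0.2344, 0.1563, 0.2656], E[r] = 2.5938, γ^t·E[r] = 2.075000, running G = 4.325000
t=2: π = [0.1543, 0.2129, 0.2441, 0.1445, 0.2441], E[r] = 2.6289, γ^t·E[r] = 1.682500, running G = 6.007500
t=3: π = [0.1555, 0.2126, 0.2473, 0.1431, 0.2415], E[r] = 2.6313, γ^t·E[r] = 1.347250, running G = 7.354750
t=4: π = [0.1559, 0.2127, 0.2472, 0.1429, 0.2413], E[r] = 2.6309, γ^t·E[r] = 1.077625, running G = 8.432375
t=5: π = [0.1559, 0.2127, 0.2473, 0.1429, 0.2413], E[r] = 2.6309, γ^t·E[r] = 0.862108, running G = 9.294483
t=6: π = [0.1559, 0.2127, 0.2473, 0.1429, 0.2413], E[r] = 2.6309, γ^t·E[r] = 0.689682, running G = 9.984165
t=7: π = [0.1559, 0.2127, 0.2473, 0.1429, 0.2413], E[r] = 2.6309, γ^t·E[r] = 0.551746, running G = 10.535911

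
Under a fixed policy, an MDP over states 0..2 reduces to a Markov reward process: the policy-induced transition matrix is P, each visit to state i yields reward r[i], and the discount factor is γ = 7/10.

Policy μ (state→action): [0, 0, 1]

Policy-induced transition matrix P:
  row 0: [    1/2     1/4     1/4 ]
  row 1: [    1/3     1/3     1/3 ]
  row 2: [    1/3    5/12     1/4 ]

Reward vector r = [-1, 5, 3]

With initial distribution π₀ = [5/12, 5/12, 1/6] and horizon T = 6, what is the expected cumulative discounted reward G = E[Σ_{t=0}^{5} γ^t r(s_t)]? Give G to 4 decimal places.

G = 6.1153

t=0: π = [0.4167, 0.4167, 0.1667], E[r] = 2.1667, γ^t·E[r] = 2.166667, running G = 2.166667
t=1: π = [0.4028, 0.3125, 0.2847], E[r] = 2.0139, γ^t·E[r] = 1.409722, running G = 3.576389
t=2: π = [0.4005, 0.3235, 0.2760], E[r] = 2.0451, γ^t·E[r] = 1.002118, running G = 4.578507
t=3: π = [0.4001, 0.3230, 0.2770], E[r] = 2.0456, γ^t·E[r] = 0.701648, running G = 5.280155
t=4: π = [0.4000, 0.3231, 0.2769], E[r] = 2.0461, γ^t·E[r] = 0.491267, running G = 5.771422
t=5: π = [0.4000, 0.3231, 0.2769], E[r] = 2.0461, γ^t·E[r] = 0.343895, running G = 6.115318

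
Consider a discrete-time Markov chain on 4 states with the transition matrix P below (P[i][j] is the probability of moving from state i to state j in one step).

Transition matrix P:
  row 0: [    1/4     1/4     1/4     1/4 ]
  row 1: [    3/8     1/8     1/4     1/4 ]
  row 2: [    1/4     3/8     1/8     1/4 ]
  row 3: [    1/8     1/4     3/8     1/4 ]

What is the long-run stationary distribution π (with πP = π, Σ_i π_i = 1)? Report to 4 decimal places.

Balance equations π_j = Σ_i π_i·P[i][j]:
  π_0 = 1/4·π_0 + 3/8·π_1 + 1/4·π_2 + 1/8·π_3
  π_1 = 1/4·π_0 + 1/8·π_1 + 3/8·π_2 + 1/4·π_3
  π_2 = 1/4·π_0 + 1/4·π_1 + 1/8·π_2 + 3/8·π_3
  normalize: π_0 + π_1 + π_2 + π_3 = 1
Solving the linear system gives exactly π = [1/4, 1/4, 1/4, 1/4].

π = [0.2500, 0.2500, 0.2500, 0.2500]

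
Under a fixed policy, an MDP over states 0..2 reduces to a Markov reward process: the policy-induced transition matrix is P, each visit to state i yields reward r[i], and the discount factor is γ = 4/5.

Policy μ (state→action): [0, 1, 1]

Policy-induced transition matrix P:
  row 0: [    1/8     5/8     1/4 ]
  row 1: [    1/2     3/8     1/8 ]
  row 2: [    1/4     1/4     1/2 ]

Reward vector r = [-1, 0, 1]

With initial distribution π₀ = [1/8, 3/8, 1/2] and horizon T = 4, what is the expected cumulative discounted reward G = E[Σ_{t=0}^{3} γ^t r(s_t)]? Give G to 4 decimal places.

t=0: π = [0.1250, 0.3750, 0.5000], E[r] = 0.3750, γ^t·E[r] = 0.375000, running G = 0.375000
t=1: π = [0.3281, 0.3438, 0.3281], E[r] = 0.0000, γ^t·E[r] = 0.000000, running G = 0.375000
t=2: π = [0.2949, 0.4160, 0.2891], E[r] = -0.0059, γ^t·E[r] = -0.003750, running G = 0.371250
t=3: π = [0.3171, 0.4126, 0.2703], E[r] = -0.0469, γ^t·E[r] = -0.024000, running G = 0.347250

G = 0.3473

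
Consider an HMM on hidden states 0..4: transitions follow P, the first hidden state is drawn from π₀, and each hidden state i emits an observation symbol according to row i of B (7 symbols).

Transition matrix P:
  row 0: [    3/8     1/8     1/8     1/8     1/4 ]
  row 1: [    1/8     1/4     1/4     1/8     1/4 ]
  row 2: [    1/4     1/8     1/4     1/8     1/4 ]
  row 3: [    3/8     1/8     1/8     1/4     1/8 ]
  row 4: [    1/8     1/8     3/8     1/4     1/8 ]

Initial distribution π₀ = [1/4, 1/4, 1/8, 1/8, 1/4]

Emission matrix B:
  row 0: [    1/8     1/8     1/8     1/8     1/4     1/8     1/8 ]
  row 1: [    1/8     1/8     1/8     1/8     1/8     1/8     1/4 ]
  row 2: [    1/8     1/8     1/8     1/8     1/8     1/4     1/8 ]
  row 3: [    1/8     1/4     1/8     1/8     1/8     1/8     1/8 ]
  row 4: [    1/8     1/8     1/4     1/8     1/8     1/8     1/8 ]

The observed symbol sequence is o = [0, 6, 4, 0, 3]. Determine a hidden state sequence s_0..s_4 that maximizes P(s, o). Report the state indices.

path = [0, 0, 0, 0, 0]

t=0: δ = [3.125e-02, 3.125e-02, 1.562e-02, 1.562e-02, 3.125e-02]  (obs o_0=0)
t=1: δ = [1.465e-03, 1.953e-03, 1.465e-03, 9.766e-04, 9.766e-04]  ψ = [0, 1, 4, 4, 0]  (obs o_1=6)
t=2: δ = [1.373e-04, 6.104e-05, 6.104e-05, 3.052e-05, 6.104e-05]  ψ = [0, 1, 1, 1, 1]  (obs o_2=4)
t=3: δ = [6.437e-06, 2.146e-06, 2.861e-06, 2.146e-06, 4.292e-06]  ψ = [0, 0, 4, 0, 0]  (obs o_3=0)
t=4: δ = [3.017e-07, 1.006e-07, 2.012e-07, 1.341e-07, 2.012e-07]  ψ = [0, 0, 4, 4, 0]  (obs o_4=3)
backtrack: best end state = 0; path = [0, 0, 0, 0, 0]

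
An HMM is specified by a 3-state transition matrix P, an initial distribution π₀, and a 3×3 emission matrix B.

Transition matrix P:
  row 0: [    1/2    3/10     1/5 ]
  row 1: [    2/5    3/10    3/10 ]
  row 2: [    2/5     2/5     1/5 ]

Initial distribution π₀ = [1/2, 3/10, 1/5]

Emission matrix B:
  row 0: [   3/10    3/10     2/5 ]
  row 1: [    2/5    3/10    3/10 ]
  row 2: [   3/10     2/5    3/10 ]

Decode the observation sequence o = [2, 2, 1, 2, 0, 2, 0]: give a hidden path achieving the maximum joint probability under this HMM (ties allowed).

path = [0, 0, 0, 0, 0, 0, 0]

t=0: δ = [2.000e-01, 9.000e-02, 6.000e-02]  (obs o_0=2)
t=1: δ = [4.000e-02, 1.800e-02, 1.200e-02]  ψ = [0, 0, 0]  (obs o_1=2)
t=2: δ = [6.000e-03, 3.600e-03, 3.200e-03]  ψ = [0, 0, 0]  (obs o_2=1)
t=3: δ = [1.200e-03, 5.400e-04, 3.600e-04]  ψ = [0, 0, 0]  (obs o_3=2)
t=4: δ = [1.800e-04, 1.440e-04, 7.200e-05]  ψ = [0, 0, 0]  (obs o_4=0)
t=5: δ = [3.600e-05, 1.620e-05, 1.296e-05]  ψ = [0, 0, 1]  (obs o_5=2)
t=6: δ = [5.400e-06, 4.320e-06, 2.160e-06]  ψ = [0, 0, 0]  (obs o_6=0)
backtrack: best end state = 0; path = [0, 0, 0, 0, 0, 0, 0]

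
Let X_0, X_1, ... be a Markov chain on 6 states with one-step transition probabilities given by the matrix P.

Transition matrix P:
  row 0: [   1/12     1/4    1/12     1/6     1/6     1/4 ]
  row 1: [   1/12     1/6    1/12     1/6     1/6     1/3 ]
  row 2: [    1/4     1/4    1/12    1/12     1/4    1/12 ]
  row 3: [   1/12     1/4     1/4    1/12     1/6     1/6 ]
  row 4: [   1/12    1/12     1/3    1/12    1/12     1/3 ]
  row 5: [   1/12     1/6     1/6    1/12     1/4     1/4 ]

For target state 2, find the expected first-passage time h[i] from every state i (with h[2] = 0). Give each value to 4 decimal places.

h = [5.9027, 5.8622, 0.0000, 5.0351, 4.5730, 5.3757]

First-step conditioning: h[2] = 0; for i ≠ 2, h[i] = 1 + Σ_k P[i][k]·h[k].
  h[0] = 1 + 1/12·h[0] + 1/4·h[1] + 1/6·h[3] + 1/6·h[4] + 1/4·h[5]
  h[1] = 1 + 1/12·h[0] + 1/6·h[1] + 1/6·h[3] + 1/6·h[4] + 1/3·h[5]
  h[3] = 1 + 1/12·h[0] + 1/4·h[1] + 1/12·h[3] + 1/6·h[4] + 1/6·h[5]
  h[4] = 1 + 1/12·h[0] + 1/12·h[1] + 1/12·h[3] + 1/12·h[4] + 1/3·h[5]
  h[5] = 1 + 1/12·h[0] + 1/6·h[1] + 1/12·h[3] + 1/4·h[4] + 1/4·h[5]
Solving the 5×5 linear system over states ≠ 2 gives exactly h = [1092/185, 2169/370, 0, 1863/370, 846/185, 1989/370] (h[2] = 0 is the target).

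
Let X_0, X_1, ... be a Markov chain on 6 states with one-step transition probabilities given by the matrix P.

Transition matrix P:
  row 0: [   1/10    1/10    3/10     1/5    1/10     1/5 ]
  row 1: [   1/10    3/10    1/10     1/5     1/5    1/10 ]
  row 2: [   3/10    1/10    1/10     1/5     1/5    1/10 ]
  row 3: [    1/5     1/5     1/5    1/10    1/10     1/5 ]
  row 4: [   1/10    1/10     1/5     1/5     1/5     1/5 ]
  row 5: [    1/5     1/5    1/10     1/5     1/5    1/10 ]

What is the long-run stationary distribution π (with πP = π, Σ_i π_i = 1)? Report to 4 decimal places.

π = [0.1669, 0.1667, 0.1681, 0.1818, 0.1651, 0.1514]

Balance equations π_j = Σ_i π_i·P[i][j]:
  π_0 = 1/10·π_0 + 1/10·π_1 + 3/10·π_2 + 1/5·π_3 + 1/10·π_4 + 1/5·π_5
  π_1 = 1/10·π_0 + 3/10·π_1 + 1/10·π_2 + 1/5·π_3 + 1/10·π_4 + 1/5·π_5
  π_2 = 3/10·π_0 + 1/10·π_1 + 1/10·π_2 + 1/5·π_3 + 1/5·π_4 + 1/10·π_5
  π_3 = 1/5·π_0 + 1/5·π_1 + 1/5·π_2 + 1/10·π_3 + 1/5·π_4 + 1/5·π_5
  π_4 = 1/10·π_0 + 1/5·π_1 + 1/5·π_2 + 1/10·π_3 + 1/5·π_4 + 1/5·π_5
  normalize: π_0 + π_1 + π_2 + π_3 + π_4 + π_5 = 1
Solving the linear system gives exactly π = [1750/10483, 1747/10483, 1762/10483, 2/11, 1731/10483, 1587/10483].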